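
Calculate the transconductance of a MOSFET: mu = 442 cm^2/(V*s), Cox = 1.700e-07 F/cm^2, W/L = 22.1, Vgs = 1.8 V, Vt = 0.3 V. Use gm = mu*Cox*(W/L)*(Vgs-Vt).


Step 1: Vov = Vgs - Vt = 1.8 - 0.3 = 1.5 V
Step 2: gm = mu * Cox * (W/L) * Vov
Step 3: gm = 442 * 1.700e-07 * 22.1 * 1.5 = 2.49e-03 S

2.49e-03


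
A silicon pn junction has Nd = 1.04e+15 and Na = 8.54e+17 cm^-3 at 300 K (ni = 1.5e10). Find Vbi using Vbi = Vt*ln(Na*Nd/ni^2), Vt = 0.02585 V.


Step 1: Compute Na*Nd/ni^2 = 8.54e+17 * 1.04e+15 / (1.5e10)^2 = 3.9474e+12
Step 2: ln(3.9474e+12) = 29.0041
Step 3: Vbi = 0.02585 * 29.0041 = 0.75 V

0.75


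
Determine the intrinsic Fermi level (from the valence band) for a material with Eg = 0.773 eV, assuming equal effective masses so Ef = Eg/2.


Step 1: For an intrinsic semiconductor, the Fermi level sits at midgap.
Step 2: Ef = Eg / 2 = 0.773 / 2 = 0.3865 eV

0.3865


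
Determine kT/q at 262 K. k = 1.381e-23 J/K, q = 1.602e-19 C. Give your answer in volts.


Step 1: kT = 1.381e-23 * 262 = 3.61822e-21 J
Step 2: Vt = kT/q = 3.61822e-21 / 1.602e-19
Step 3: Vt = 0.02259 V

0.02259


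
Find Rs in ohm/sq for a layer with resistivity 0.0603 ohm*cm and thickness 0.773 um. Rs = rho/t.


Step 1: Convert thickness to cm: t = 0.773 um = 7.7300e-05 cm
Step 2: Rs = rho / t = 0.0603 / 7.7300e-05
Step 3: Rs = 780.1 ohm/sq

780.1


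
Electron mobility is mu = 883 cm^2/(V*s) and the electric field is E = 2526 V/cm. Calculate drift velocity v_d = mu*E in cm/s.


Step 1: v_d = mu * E
Step 2: v_d = 883 * 2526 = 2230458
Step 3: v_d = 2.23e+06 cm/s

2.23e+06


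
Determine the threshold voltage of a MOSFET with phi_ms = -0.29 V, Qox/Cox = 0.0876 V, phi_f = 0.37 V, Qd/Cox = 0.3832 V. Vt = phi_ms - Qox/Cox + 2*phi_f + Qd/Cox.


Step 1: Vt = phi_ms - Qox/Cox + 2*phi_f + Qd/Cox
Step 2: Vt = -0.29 - 0.0876 + 2*0.37 + 0.3832
Step 3: Vt = -0.29 - 0.0876 + 0.74 + 0.3832
Step 4: Vt = 0.7456 V

0.7456


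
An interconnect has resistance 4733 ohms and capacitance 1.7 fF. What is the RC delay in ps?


Step 1: tau = R * C
Step 2: tau = 4733 * 1.7 fF = 4733 * 1.7e-15 F
Step 3: tau = 8.0461e-12 s = 8.0461 ps

8.0461


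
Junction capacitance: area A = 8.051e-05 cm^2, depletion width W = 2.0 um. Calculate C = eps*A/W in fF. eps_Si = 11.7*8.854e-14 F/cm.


Step 1: eps_Si = 11.7 * 8.854e-14 = 1.035918e-12 F/cm
Step 2: W in cm = 2.0 * 1e-4 = 2.00e-04 cm
Step 3: C = 1.035918e-12 * 8.051e-05 / 2.00e-04 = 4.170088e-13 F
Step 4: C = 417.01 fF

417.01


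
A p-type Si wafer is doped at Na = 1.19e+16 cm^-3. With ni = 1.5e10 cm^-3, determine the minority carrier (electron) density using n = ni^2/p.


Step 1: Majority hole concentration p ≈ Na = 1.19e+16 cm^-3
Step 2: n = ni^2 / Na = (1.5e10)^2 / 1.19e+16
Step 3: n = 1.89e+04 cm^-3

1.89e+04


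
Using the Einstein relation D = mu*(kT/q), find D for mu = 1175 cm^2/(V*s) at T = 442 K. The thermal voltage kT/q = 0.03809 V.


Step 1: D = mu * (kT/q)
Step 2: D = 1175 * 0.03809
Step 3: D = 44.76 cm^2/s

44.76


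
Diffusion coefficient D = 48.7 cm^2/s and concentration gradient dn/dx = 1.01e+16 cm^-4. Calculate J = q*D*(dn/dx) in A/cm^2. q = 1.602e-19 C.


Step 1: J = q * D * (dn/dx)
Step 2: J = 1.602e-19 * 48.7 * 1.01e+16
Step 3: J = 7.88e-02 A/cm^2

7.88e-02


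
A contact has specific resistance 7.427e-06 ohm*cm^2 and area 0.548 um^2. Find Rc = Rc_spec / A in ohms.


Step 1: Convert area to cm^2: 0.548 um^2 = 5.4800e-09 cm^2
Step 2: Rc = Rc_spec / A = 7.427e-06 / 5.4800e-09
Step 3: Rc = 1.36e+03 ohms

1.36e+03


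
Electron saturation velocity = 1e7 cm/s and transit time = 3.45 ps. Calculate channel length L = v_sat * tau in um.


Step 1: tau in seconds = 3.45 ps * 1e-12 = 3.4500e-12 s
Step 2: L = v_sat * tau = 1e7 * 3.4500e-12 = 3.4500e-05 cm
Step 3: L in um = 3.4500e-05 * 1e4 = 0.345 um

0.345


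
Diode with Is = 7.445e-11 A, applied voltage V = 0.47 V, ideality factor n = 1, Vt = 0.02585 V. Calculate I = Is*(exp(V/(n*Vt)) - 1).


Step 1: V/(n*Vt) = 0.47/(1*0.02585) = 18.1818
Step 2: exp(18.1818) = 7.8751e+07
Step 3: I = 7.445e-11 * (7.8751e+07 - 1) = 5.86e-03 A

5.86e-03


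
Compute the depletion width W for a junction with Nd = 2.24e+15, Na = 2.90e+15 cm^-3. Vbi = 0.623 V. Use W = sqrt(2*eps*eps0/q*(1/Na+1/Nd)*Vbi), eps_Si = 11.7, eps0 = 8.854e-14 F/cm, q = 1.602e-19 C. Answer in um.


Step 1: 1/Na + 1/Nd = 1/2.90e+15 + 1/2.24e+15 = 7.91256e-16
Step 2: 2*eps*eps0/q = 2*11.7*8.854e-14/1.602e-19 = 1.293281e+07
Step 3: W^2 = 1.293281e+07 * 7.91256e-16 * 0.623 = 6.37526e-09
Step 4: W = sqrt(6.37526e-09) = 7.985e-05 cm = 0.7985 um

0.7985


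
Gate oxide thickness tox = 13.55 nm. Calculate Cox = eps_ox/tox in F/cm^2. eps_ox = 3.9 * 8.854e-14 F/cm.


Step 1: eps_ox = 3.9 * 8.854e-14 = 3.45306e-13 F/cm
Step 2: tox in cm = 13.55 nm * 1e-7 = 1.3550e-06 cm
Step 3: Cox = 3.45306e-13 / 1.3550e-06 = 2.55e-07 F/cm^2

2.55e-07


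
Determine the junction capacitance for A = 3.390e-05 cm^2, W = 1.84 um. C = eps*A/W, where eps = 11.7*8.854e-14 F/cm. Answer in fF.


Step 1: eps_Si = 11.7 * 8.854e-14 = 1.035918e-12 F/cm
Step 2: W in cm = 1.84 * 1e-4 = 1.84e-04 cm
Step 3: C = 1.035918e-12 * 3.390e-05 / 1.84e-04 = 1.908566e-13 F
Step 4: C = 190.86 fF

190.86


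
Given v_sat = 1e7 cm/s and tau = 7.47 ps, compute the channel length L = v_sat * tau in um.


Step 1: tau in seconds = 7.47 ps * 1e-12 = 7.4700e-12 s
Step 2: L = v_sat * tau = 1e7 * 7.4700e-12 = 7.4700e-05 cm
Step 3: L in um = 7.4700e-05 * 1e4 = 0.747 um

0.747


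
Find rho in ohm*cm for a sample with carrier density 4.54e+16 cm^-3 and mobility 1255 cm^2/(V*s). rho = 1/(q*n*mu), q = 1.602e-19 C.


Step 1: sigma = q * n * mu = 1.602e-19 * 4.54e+16 * 1255 = 9.12772e+00 S/cm
Step 2: rho = 1 / sigma = 1 / 9.12772e+00 = 0.1096 ohm*cm

0.1096


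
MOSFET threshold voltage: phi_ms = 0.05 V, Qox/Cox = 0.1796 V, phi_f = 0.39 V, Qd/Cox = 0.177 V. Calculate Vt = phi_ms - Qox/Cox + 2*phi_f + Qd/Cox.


Step 1: Vt = phi_ms - Qox/Cox + 2*phi_f + Qd/Cox
Step 2: Vt = 0.05 - 0.1796 + 2*0.39 + 0.177
Step 3: Vt = 0.05 - 0.1796 + 0.78 + 0.177
Step 4: Vt = 0.8274 V

0.8274


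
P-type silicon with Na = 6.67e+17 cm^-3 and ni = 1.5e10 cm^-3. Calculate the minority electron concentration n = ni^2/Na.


Step 1: Majority hole concentration p ≈ Na = 6.67e+17 cm^-3
Step 2: n = ni^2 / Na = (1.5e10)^2 / 6.67e+17
Step 3: n = 3.37e+02 cm^-3

3.37e+02


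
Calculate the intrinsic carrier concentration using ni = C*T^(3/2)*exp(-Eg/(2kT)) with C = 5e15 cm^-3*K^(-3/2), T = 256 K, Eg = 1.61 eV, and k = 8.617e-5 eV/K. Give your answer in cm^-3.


Step 1: Compute kT = 8.617e-5 * 256 = 0.02205952 eV
Step 2: Exponent = -Eg/(2kT) = -1.61/(2*0.02205952) = -36.49218
Step 3: T^(3/2) = 256^1.5 = 4096.00
Step 4: ni = 5e15 * 4096.00 * exp(-36.49218) = 2.90e+03 cm^-3

2.90e+03


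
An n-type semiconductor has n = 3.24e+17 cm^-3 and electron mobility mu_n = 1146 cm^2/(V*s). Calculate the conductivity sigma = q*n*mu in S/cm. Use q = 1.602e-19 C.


Step 1: sigma = q * n * mu
Step 2: sigma = 1.602e-19 * 3.24e+17 * 1146
Step 3: sigma = 5.948e+01 S/cm

5.948e+01


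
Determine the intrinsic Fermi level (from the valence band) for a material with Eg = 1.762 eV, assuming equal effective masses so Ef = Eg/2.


Step 1: For an intrinsic semiconductor, the Fermi level sits at midgap.
Step 2: Ef = Eg / 2 = 1.762 / 2 = 0.881 eV

0.881


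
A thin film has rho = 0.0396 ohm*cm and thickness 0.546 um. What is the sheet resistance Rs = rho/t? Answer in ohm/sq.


Step 1: Convert thickness to cm: t = 0.546 um = 5.4600e-05 cm
Step 2: Rs = rho / t = 0.0396 / 5.4600e-05
Step 3: Rs = 725.3 ohm/sq

725.3


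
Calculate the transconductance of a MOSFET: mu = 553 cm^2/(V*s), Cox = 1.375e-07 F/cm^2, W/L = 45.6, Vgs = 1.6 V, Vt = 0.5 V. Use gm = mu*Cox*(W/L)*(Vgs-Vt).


Step 1: Vov = Vgs - Vt = 1.6 - 0.5 = 1.1 V
Step 2: gm = mu * Cox * (W/L) * Vov
Step 3: gm = 553 * 1.375e-07 * 45.6 * 1.1 = 3.81e-03 S

3.81e-03


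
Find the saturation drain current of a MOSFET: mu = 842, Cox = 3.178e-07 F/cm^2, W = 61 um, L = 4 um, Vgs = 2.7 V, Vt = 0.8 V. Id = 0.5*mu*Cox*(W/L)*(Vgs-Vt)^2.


Step 1: Overdrive voltage Vov = Vgs - Vt = 2.7 - 0.8 = 1.9 V
Step 2: W/L = 61/4 = 15.25
Step 3: Id = 0.5 * 842 * 3.178e-07 * 15.25 * 1.9^2
Step 4: Id = 7.37e-03 A

7.37e-03


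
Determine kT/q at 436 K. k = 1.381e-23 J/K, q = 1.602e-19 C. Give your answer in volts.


Step 1: kT = 1.381e-23 * 436 = 6.02116e-21 J
Step 2: Vt = kT/q = 6.02116e-21 / 1.602e-19
Step 3: Vt = 0.03759 V

0.03759


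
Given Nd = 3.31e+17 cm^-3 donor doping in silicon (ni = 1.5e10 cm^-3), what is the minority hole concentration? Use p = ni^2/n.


Step 1: Since Nd >> ni, n ≈ Nd = 3.31e+17 cm^-3
Step 2: p = ni^2 / n = (1.5e10)^2 / 3.31e+17
Step 3: p = 2.25e20 / 3.31e+17 = 6.80e+02 cm^-3

6.80e+02


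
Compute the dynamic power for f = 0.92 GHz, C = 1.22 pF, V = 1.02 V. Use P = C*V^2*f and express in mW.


Step 1: V^2 = 1.02^2 = 1.0404 V^2
Step 2: P = C*V^2*f = 1.22e-12 F * 1.0404 * 0.92e9 Hz
Step 3: P = 1.16774496e-03 W
Step 4: P = 1.168 mW

1.168


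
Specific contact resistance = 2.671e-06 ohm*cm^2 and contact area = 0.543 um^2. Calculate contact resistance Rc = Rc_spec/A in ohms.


Step 1: Convert area to cm^2: 0.543 um^2 = 5.4300e-09 cm^2
Step 2: Rc = Rc_spec / A = 2.671e-06 / 5.4300e-09
Step 3: Rc = 4.92e+02 ohms

4.92e+02


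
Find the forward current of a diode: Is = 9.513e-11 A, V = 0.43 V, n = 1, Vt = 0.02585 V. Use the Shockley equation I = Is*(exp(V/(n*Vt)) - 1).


Step 1: V/(n*Vt) = 0.43/(1*0.02585) = 16.6344
Step 2: exp(16.6344) = 1.6758e+07
Step 3: I = 9.513e-11 * (1.6758e+07 - 1) = 1.59e-03 A

1.59e-03


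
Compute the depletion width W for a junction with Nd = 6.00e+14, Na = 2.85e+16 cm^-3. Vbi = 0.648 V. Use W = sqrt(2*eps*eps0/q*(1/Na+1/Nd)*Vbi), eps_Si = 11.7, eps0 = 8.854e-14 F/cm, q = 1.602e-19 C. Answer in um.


Step 1: 1/Na + 1/Nd = 1/2.85e+16 + 1/6.00e+14 = 1.70175e-15
Step 2: 2*eps*eps0/q = 2*11.7*8.854e-14/1.602e-19 = 1.293281e+07
Step 3: W^2 = 1.293281e+07 * 1.70175e-15 * 0.648 = 1.42614e-08
Step 4: W = sqrt(1.42614e-08) = 1.194e-04 cm = 1.194 um

1.194


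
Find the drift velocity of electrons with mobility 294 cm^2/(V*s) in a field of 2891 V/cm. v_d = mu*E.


Step 1: v_d = mu * E
Step 2: v_d = 294 * 2891 = 849954
Step 3: v_d = 8.50e+05 cm/s

8.50e+05


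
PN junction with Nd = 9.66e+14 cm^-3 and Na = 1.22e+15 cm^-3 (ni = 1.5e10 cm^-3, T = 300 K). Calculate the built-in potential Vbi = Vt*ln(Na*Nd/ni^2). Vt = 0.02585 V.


Step 1: Compute Na*Nd/ni^2 = 1.22e+15 * 9.66e+14 / (1.5e10)^2 = 5.2379e+09
Step 2: ln(5.2379e+09) = 22.3792
Step 3: Vbi = 0.02585 * 22.3792 = 0.579 V

0.579


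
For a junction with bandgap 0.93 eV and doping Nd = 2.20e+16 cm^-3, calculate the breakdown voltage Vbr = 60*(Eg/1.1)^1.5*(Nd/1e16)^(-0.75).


Step 1: Eg/1.1 = 0.93/1.1 = 0.845455
Step 2: (Eg/1.1)^1.5 = 0.845455^1.5 = 0.777384
Step 3: (Nd/1e16)^(-0.75) = (2.2)^(-0.75) = 0.553583
Step 4: Vbr = 60 * 0.777384 * 0.553583 = 25.8 V

25.8


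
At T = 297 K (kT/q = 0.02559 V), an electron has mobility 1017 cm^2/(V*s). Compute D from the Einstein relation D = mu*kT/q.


Step 1: D = mu * (kT/q)
Step 2: D = 1017 * 0.02559
Step 3: D = 26.03 cm^2/s

26.03


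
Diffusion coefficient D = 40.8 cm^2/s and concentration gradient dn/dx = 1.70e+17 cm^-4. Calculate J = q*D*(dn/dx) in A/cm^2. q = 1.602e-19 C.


Step 1: J = q * D * (dn/dx)
Step 2: J = 1.602e-19 * 40.8 * 1.70e+17
Step 3: J = 1.11e+00 A/cm^2

1.11e+00


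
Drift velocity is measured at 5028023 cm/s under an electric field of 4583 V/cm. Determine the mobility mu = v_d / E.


Step 1: mu = v_d / E
Step 2: mu = 5028023 / 4583
Step 3: mu = 1097.1 cm^2/(V*s)

1097.1


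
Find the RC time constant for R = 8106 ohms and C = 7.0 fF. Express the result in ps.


Step 1: tau = R * C
Step 2: tau = 8106 * 7.0 fF = 8106 * 7.0e-15 F
Step 3: tau = 5.6742e-11 s = 56.742 ps

56.742


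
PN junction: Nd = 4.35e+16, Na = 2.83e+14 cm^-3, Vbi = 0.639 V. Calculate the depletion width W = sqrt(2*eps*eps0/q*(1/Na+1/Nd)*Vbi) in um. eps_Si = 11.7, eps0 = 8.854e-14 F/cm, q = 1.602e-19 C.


Step 1: 1/Na + 1/Nd = 1/2.83e+14 + 1/4.35e+16 = 3.55656e-15
Step 2: 2*eps*eps0/q = 2*11.7*8.854e-14/1.602e-19 = 1.293281e+07
Step 3: W^2 = 1.293281e+07 * 3.55656e-15 * 0.639 = 2.93916e-08
Step 4: W = sqrt(2.93916e-08) = 1.714e-04 cm = 1.714 um

1.714


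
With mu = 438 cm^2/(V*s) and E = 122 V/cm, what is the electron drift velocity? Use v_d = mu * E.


Step 1: v_d = mu * E
Step 2: v_d = 438 * 122 = 53436
Step 3: v_d = 5.34e+04 cm/s

5.34e+04


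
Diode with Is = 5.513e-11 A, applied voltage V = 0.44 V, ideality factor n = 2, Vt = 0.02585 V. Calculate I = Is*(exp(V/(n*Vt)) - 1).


Step 1: V/(n*Vt) = 0.44/(2*0.02585) = 8.5106
Step 2: exp(8.5106) = 4.9671e+03
Step 3: I = 5.513e-11 * (4.9671e+03 - 1) = 2.74e-07 A

2.74e-07


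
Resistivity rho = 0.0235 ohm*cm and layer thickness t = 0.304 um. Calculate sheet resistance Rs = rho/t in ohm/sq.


Step 1: Convert thickness to cm: t = 0.304 um = 3.0400e-05 cm
Step 2: Rs = rho / t = 0.0235 / 3.0400e-05
Step 3: Rs = 773.0 ohm/sq

773.0


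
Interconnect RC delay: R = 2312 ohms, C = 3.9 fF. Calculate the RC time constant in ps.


Step 1: tau = R * C
Step 2: tau = 2312 * 3.9 fF = 2312 * 3.9e-15 F
Step 3: tau = 9.0168e-12 s = 9.0168 ps

9.0168


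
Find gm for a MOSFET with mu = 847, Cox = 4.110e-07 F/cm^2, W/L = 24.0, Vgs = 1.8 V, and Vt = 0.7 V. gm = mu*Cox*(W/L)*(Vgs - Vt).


Step 1: Vov = Vgs - Vt = 1.8 - 0.7 = 1.1 V
Step 2: gm = mu * Cox * (W/L) * Vov
Step 3: gm = 847 * 4.110e-07 * 24.0 * 1.1 = 9.19e-03 S

9.19e-03


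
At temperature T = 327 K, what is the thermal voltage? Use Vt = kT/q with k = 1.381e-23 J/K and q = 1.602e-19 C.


Step 1: kT = 1.381e-23 * 327 = 4.51587e-21 J
Step 2: Vt = kT/q = 4.51587e-21 / 1.602e-19
Step 3: Vt = 0.02819 V

0.02819


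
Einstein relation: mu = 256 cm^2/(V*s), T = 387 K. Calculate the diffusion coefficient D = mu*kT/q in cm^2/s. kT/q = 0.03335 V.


Step 1: D = mu * (kT/q)
Step 2: D = 256 * 0.03335
Step 3: D = 8.54 cm^2/s

8.54


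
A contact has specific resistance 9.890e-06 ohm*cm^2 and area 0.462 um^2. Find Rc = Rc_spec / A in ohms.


Step 1: Convert area to cm^2: 0.462 um^2 = 4.6200e-09 cm^2
Step 2: Rc = Rc_spec / A = 9.890e-06 / 4.6200e-09
Step 3: Rc = 2.14e+03 ohms

2.14e+03


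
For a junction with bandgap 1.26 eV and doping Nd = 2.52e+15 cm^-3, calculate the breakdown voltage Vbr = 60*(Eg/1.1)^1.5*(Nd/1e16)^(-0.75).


Step 1: Eg/1.1 = 1.26/1.1 = 1.145455
Step 2: (Eg/1.1)^1.5 = 1.145455^1.5 = 1.225934
Step 3: (Nd/1e16)^(-0.75) = (0.252)^(-0.75) = 2.811574
Step 4: Vbr = 60 * 1.225934 * 2.811574 = 206.8 V

206.8


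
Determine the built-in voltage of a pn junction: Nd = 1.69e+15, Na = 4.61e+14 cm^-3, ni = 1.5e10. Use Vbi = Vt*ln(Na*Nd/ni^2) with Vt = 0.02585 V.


Step 1: Compute Na*Nd/ni^2 = 4.61e+14 * 1.69e+15 / (1.5e10)^2 = 3.4626e+09
Step 2: ln(3.4626e+09) = 21.9653
Step 3: Vbi = 0.02585 * 21.9653 = 0.568 V

0.568


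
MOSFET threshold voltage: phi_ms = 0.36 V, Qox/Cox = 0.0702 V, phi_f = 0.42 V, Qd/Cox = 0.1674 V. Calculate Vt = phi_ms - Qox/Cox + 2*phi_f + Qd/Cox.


Step 1: Vt = phi_ms - Qox/Cox + 2*phi_f + Qd/Cox
Step 2: Vt = 0.36 - 0.0702 + 2*0.42 + 0.1674
Step 3: Vt = 0.36 - 0.0702 + 0.84 + 0.1674
Step 4: Vt = 1.2972 V

1.2972


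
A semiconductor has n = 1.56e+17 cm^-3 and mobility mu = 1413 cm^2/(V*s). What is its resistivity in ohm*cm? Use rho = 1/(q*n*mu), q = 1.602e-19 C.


Step 1: sigma = q * n * mu = 1.602e-19 * 1.56e+17 * 1413 = 3.53126e+01 S/cm
Step 2: rho = 1 / sigma = 1 / 3.53126e+01 = 0.02832 ohm*cm

0.02832


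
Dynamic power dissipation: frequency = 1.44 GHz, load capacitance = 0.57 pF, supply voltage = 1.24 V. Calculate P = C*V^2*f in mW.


Step 1: V^2 = 1.24^2 = 1.5376 V^2
Step 2: P = C*V^2*f = 0.57e-12 F * 1.5376 * 1.44e9 Hz
Step 3: P = 1.26206208e-03 W
Step 4: P = 1.262 mW

1.262


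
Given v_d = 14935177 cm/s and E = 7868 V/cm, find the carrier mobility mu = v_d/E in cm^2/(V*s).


Step 1: mu = v_d / E
Step 2: mu = 14935177 / 7868
Step 3: mu = 1898.22 cm^2/(V*s)

1898.22


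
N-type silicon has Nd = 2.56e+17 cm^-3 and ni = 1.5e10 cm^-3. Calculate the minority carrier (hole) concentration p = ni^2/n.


Step 1: Since Nd >> ni, n ≈ Nd = 2.56e+17 cm^-3
Step 2: p = ni^2 / n = (1.5e10)^2 / 2.56e+17
Step 3: p = 2.25e20 / 2.56e+17 = 8.79e+02 cm^-3

8.79e+02


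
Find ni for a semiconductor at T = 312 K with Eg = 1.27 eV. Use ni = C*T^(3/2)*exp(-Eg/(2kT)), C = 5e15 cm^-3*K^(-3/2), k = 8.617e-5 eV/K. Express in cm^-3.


Step 1: Compute kT = 8.617e-5 * 312 = 0.02688504 eV
Step 2: Exponent = -Eg/(2kT) = -1.27/(2*0.02688504) = -23.61908
Step 3: T^(3/2) = 312^1.5 = 5511.02
Step 4: ni = 5e15 * 5511.02 * exp(-23.61908) = 1.52e+09 cm^-3

1.52e+09


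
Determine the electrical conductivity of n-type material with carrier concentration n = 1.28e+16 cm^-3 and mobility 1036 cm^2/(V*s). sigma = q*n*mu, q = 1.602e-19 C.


Step 1: sigma = q * n * mu
Step 2: sigma = 1.602e-19 * 1.28e+16 * 1036
Step 3: sigma = 2.124e+00 S/cm

2.124e+00


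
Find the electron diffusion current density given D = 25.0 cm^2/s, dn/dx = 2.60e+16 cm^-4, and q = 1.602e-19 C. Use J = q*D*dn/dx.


Step 1: J = q * D * (dn/dx)
Step 2: J = 1.602e-19 * 25.0 * 2.60e+16
Step 3: J = 1.04e-01 A/cm^2

1.04e-01


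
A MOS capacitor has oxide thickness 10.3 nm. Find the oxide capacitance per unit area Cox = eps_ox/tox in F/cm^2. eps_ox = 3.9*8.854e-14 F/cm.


Step 1: eps_ox = 3.9 * 8.854e-14 = 3.45306e-13 F/cm
Step 2: tox in cm = 10.3 nm * 1e-7 = 1.0300e-06 cm
Step 3: Cox = 3.45306e-13 / 1.0300e-06 = 3.35e-07 F/cm^2

3.35e-07


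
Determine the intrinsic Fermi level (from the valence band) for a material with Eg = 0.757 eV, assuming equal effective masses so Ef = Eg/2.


Step 1: For an intrinsic semiconductor, the Fermi level sits at midgap.
Step 2: Ef = Eg / 2 = 0.757 / 2 = 0.3785 eV

0.3785


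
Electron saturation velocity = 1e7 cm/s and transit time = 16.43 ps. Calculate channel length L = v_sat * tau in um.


Step 1: tau in seconds = 16.43 ps * 1e-12 = 1.6430e-11 s
Step 2: L = v_sat * tau = 1e7 * 1.6430e-11 = 1.6430e-04 cm
Step 3: L in um = 1.6430e-04 * 1e4 = 1.643 um

1.643


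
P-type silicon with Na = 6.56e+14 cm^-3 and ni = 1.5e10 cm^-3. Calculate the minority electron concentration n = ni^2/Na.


Step 1: Majority hole concentration p ≈ Na = 6.56e+14 cm^-3
Step 2: n = ni^2 / Na = (1.5e10)^2 / 6.56e+14
Step 3: n = 3.43e+05 cm^-3

3.43e+05


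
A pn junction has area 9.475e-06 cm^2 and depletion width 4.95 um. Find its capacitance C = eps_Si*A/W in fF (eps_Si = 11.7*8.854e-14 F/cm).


Step 1: eps_Si = 11.7 * 8.854e-14 = 1.035918e-12 F/cm
Step 2: W in cm = 4.95 * 1e-4 = 4.95e-04 cm
Step 3: C = 1.035918e-12 * 9.475e-06 / 4.95e-04 = 1.982894e-14 F
Step 4: C = 19.83 fF

19.83


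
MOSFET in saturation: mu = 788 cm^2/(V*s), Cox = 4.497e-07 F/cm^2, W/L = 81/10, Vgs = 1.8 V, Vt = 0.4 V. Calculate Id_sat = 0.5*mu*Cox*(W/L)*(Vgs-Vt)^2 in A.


Step 1: Overdrive voltage Vov = Vgs - Vt = 1.8 - 0.4 = 1.4 V
Step 2: W/L = 81/10 = 8.1
Step 3: Id = 0.5 * 788 * 4.497e-07 * 8.1 * 1.4^2
Step 4: Id = 2.81e-03 A

2.81e-03


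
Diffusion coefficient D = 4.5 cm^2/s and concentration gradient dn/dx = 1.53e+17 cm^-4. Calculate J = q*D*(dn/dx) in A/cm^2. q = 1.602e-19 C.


Step 1: J = q * D * (dn/dx)
Step 2: J = 1.602e-19 * 4.5 * 1.53e+17
Step 3: J = 1.10e-01 A/cm^2

1.10e-01


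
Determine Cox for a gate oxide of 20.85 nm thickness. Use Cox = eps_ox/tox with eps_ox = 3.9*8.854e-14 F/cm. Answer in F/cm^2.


Step 1: eps_ox = 3.9 * 8.854e-14 = 3.45306e-13 F/cm
Step 2: tox in cm = 20.85 nm * 1e-7 = 2.0850e-06 cm
Step 3: Cox = 3.45306e-13 / 2.0850e-06 = 1.66e-07 F/cm^2

1.66e-07


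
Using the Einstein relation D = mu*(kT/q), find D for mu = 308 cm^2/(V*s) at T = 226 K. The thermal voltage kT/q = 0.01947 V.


Step 1: D = mu * (kT/q)
Step 2: D = 308 * 0.01947
Step 3: D = 6.0 cm^2/s

6.0


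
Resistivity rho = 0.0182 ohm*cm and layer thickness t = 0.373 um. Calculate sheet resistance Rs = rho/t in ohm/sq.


Step 1: Convert thickness to cm: t = 0.373 um = 3.7300e-05 cm
Step 2: Rs = rho / t = 0.0182 / 3.7300e-05
Step 3: Rs = 487.9 ohm/sq

487.9


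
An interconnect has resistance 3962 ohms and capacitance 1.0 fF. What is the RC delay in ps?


Step 1: tau = R * C
Step 2: tau = 3962 * 1.0 fF = 3962 * 1.0e-15 F
Step 3: tau = 3.962e-12 s = 3.962 ps

3.962


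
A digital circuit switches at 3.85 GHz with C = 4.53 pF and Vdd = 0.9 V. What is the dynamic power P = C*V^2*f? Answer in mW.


Step 1: V^2 = 0.9^2 = 0.81 V^2
Step 2: P = C*V^2*f = 4.53e-12 F * 0.81 * 3.85e9 Hz
Step 3: P = 1.4126805e-02 W
Step 4: P = 14.127 mW

14.127


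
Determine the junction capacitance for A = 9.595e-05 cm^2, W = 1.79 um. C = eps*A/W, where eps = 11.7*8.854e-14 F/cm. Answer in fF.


Step 1: eps_Si = 11.7 * 8.854e-14 = 1.035918e-12 F/cm
Step 2: W in cm = 1.79 * 1e-4 = 1.79e-04 cm
Step 3: C = 1.035918e-12 * 9.595e-05 / 1.79e-04 = 5.552868e-13 F
Step 4: C = 555.29 fF

555.29


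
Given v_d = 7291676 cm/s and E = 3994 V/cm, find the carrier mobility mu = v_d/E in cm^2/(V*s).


Step 1: mu = v_d / E
Step 2: mu = 7291676 / 3994
Step 3: mu = 1825.66 cm^2/(V*s)

1825.66


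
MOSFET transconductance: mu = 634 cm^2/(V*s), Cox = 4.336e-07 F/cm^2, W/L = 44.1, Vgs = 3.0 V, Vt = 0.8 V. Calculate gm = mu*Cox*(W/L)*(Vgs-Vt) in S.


Step 1: Vov = Vgs - Vt = 3.0 - 0.8 = 2.2 V
Step 2: gm = mu * Cox * (W/L) * Vov
Step 3: gm = 634 * 4.336e-07 * 44.1 * 2.2 = 2.67e-02 S

2.67e-02


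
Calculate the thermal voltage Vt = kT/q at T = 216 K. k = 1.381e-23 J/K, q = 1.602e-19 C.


Step 1: kT = 1.381e-23 * 216 = 2.98296e-21 J
Step 2: Vt = kT/q = 2.98296e-21 / 1.602e-19
Step 3: Vt = 0.01862 V

0.01862


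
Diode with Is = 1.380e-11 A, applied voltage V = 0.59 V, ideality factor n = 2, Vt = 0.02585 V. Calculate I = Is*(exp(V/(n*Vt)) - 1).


Step 1: V/(n*Vt) = 0.59/(2*0.02585) = 11.4120
Step 2: exp(11.4120) = 9.0400e+04
Step 3: I = 1.380e-11 * (9.0400e+04 - 1) = 1.25e-06 A

1.25e-06


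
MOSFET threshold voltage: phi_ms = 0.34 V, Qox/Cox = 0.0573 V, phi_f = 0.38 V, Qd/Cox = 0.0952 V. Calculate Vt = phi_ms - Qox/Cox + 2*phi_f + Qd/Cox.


Step 1: Vt = phi_ms - Qox/Cox + 2*phi_f + Qd/Cox
Step 2: Vt = 0.34 - 0.0573 + 2*0.38 + 0.0952
Step 3: Vt = 0.34 - 0.0573 + 0.76 + 0.0952
Step 4: Vt = 1.1379 V

1.1379


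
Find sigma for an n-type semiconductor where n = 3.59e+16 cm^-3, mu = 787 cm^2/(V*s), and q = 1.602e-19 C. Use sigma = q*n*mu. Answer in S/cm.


Step 1: sigma = q * n * mu
Step 2: sigma = 1.602e-19 * 3.59e+16 * 787
Step 3: sigma = 4.526e+00 S/cm

4.526e+00


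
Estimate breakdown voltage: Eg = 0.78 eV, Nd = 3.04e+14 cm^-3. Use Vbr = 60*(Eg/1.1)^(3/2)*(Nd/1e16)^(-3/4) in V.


Step 1: Eg/1.1 = 0.78/1.1 = 0.709091
Step 2: (Eg/1.1)^1.5 = 0.709091^1.5 = 0.597108
Step 3: (Nd/1e16)^(-0.75) = (0.0304)^(-0.75) = 13.735511
Step 4: Vbr = 60 * 0.597108 * 13.735511 = 492.1 V

492.1


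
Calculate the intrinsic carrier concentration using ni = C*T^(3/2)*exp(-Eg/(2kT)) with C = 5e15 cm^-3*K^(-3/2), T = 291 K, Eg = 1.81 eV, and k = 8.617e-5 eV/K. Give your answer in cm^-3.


Step 1: Compute kT = 8.617e-5 * 291 = 0.02507547 eV
Step 2: Exponent = -Eg/(2kT) = -1.81/(2*0.02507547) = -36.09105
Step 3: T^(3/2) = 291^1.5 = 4964.09
Step 4: ni = 5e15 * 4964.09 * exp(-36.09105) = 5.26e+03 cm^-3

5.26e+03


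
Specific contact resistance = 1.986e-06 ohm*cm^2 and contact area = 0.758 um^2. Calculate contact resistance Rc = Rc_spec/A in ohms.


Step 1: Convert area to cm^2: 0.758 um^2 = 7.5800e-09 cm^2
Step 2: Rc = Rc_spec / A = 1.986e-06 / 7.5800e-09
Step 3: Rc = 2.62e+02 ohms

2.62e+02


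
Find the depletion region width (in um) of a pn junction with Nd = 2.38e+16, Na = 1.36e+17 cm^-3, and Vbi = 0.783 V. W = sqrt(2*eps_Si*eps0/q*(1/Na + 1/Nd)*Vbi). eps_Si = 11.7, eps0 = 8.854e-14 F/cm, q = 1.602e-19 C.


Step 1: 1/Na + 1/Nd = 1/1.36e+17 + 1/2.38e+16 = 4.93697e-17
Step 2: 2*eps*eps0/q = 2*11.7*8.854e-14/1.602e-19 = 1.293281e+07
Step 3: W^2 = 1.293281e+07 * 4.93697e-17 * 0.783 = 4.99937e-10
Step 4: W = sqrt(4.99937e-10) = 2.236e-05 cm = 0.2236 um

0.2236


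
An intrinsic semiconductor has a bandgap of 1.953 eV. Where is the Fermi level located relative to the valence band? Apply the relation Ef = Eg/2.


Step 1: For an intrinsic semiconductor, the Fermi level sits at midgap.
Step 2: Ef = Eg / 2 = 1.953 / 2 = 0.9765 eV

0.9765


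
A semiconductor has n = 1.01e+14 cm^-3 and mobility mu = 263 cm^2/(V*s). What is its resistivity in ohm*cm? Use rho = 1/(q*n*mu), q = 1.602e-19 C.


Step 1: sigma = q * n * mu = 1.602e-19 * 1.01e+14 * 263 = 4.25539e-03 S/cm
Step 2: rho = 1 / sigma = 1 / 4.25539e-03 = 235 ohm*cm

235


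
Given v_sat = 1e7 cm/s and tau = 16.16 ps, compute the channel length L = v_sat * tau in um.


Step 1: tau in seconds = 16.16 ps * 1e-12 = 1.6160e-11 s
Step 2: L = v_sat * tau = 1e7 * 1.6160e-11 = 1.6160e-04 cm
Step 3: L in um = 1.6160e-04 * 1e4 = 1.616 um

1.616


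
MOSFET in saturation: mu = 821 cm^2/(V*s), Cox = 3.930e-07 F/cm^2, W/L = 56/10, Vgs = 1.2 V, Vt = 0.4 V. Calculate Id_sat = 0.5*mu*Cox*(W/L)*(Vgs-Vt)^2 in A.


Step 1: Overdrive voltage Vov = Vgs - Vt = 1.2 - 0.4 = 0.8 V
Step 2: W/L = 56/10 = 5.6
Step 3: Id = 0.5 * 821 * 3.930e-07 * 5.6 * 0.8^2
Step 4: Id = 5.78e-04 A

5.78e-04


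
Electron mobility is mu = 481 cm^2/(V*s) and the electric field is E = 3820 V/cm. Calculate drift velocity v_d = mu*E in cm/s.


Step 1: v_d = mu * E
Step 2: v_d = 481 * 3820 = 1837420
Step 3: v_d = 1.84e+06 cm/s

1.84e+06


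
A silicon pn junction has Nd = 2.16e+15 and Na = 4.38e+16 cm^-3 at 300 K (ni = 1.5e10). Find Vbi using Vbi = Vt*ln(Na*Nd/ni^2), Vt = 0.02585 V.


Step 1: Compute Na*Nd/ni^2 = 4.38e+16 * 2.16e+15 / (1.5e10)^2 = 4.2048e+11
Step 2: ln(4.2048e+11) = 26.7647
Step 3: Vbi = 0.02585 * 26.7647 = 0.692 V

0.692


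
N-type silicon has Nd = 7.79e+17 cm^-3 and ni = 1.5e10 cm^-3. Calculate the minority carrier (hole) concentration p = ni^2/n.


Step 1: Since Nd >> ni, n ≈ Nd = 7.79e+17 cm^-3
Step 2: p = ni^2 / n = (1.5e10)^2 / 7.79e+17
Step 3: p = 2.25e20 / 7.79e+17 = 2.89e+02 cm^-3

2.89e+02


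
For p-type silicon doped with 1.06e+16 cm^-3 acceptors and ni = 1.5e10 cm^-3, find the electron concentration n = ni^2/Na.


Step 1: Majority hole concentration p ≈ Na = 1.06e+16 cm^-3
Step 2: n = ni^2 / Na = (1.5e10)^2 / 1.06e+16
Step 3: n = 2.12e+04 cm^-3

2.12e+04


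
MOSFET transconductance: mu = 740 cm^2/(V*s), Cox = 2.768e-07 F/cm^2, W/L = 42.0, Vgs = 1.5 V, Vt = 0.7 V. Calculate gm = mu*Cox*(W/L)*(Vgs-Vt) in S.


Step 1: Vov = Vgs - Vt = 1.5 - 0.7 = 0.8 V
Step 2: gm = mu * Cox * (W/L) * Vov
Step 3: gm = 740 * 2.768e-07 * 42.0 * 0.8 = 6.88e-03 S

6.88e-03


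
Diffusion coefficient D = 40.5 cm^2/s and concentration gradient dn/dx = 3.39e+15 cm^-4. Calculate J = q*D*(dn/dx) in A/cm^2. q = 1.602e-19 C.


Step 1: J = q * D * (dn/dx)
Step 2: J = 1.602e-19 * 40.5 * 3.39e+15
Step 3: J = 2.20e-02 A/cm^2

2.20e-02


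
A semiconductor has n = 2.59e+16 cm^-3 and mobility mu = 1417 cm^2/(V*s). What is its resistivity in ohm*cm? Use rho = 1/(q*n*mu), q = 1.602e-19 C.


Step 1: sigma = q * n * mu = 1.602e-19 * 2.59e+16 * 1417 = 5.87939e+00 S/cm
Step 2: rho = 1 / sigma = 1 / 5.87939e+00 = 0.1701 ohm*cm

0.1701


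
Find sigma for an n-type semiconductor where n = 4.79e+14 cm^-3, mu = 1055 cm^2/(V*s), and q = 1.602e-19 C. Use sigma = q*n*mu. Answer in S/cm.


Step 1: sigma = q * n * mu
Step 2: sigma = 1.602e-19 * 4.79e+14 * 1055
Step 3: sigma = 8.096e-02 S/cm

8.096e-02


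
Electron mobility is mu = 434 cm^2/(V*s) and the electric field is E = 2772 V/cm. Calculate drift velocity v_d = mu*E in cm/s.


Step 1: v_d = mu * E
Step 2: v_d = 434 * 2772 = 1203048
Step 3: v_d = 1.20e+06 cm/s

1.20e+06


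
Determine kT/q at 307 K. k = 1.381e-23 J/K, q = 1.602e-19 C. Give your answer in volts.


Step 1: kT = 1.381e-23 * 307 = 4.23967e-21 J
Step 2: Vt = kT/q = 4.23967e-21 / 1.602e-19
Step 3: Vt = 0.02646 V

0.02646


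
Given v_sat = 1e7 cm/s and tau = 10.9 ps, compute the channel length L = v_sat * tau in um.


Step 1: tau in seconds = 10.9 ps * 1e-12 = 1.0900e-11 s
Step 2: L = v_sat * tau = 1e7 * 1.0900e-11 = 1.0900e-04 cm
Step 3: L in um = 1.0900e-04 * 1e4 = 1.09 um

1.09


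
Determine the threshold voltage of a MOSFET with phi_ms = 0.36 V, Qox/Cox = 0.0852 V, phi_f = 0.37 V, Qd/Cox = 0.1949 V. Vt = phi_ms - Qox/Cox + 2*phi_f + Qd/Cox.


Step 1: Vt = phi_ms - Qox/Cox + 2*phi_f + Qd/Cox
Step 2: Vt = 0.36 - 0.0852 + 2*0.37 + 0.1949
Step 3: Vt = 0.36 - 0.0852 + 0.74 + 0.1949
Step 4: Vt = 1.2097 V

1.2097


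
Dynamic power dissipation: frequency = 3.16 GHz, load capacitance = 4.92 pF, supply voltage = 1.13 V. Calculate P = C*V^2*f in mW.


Step 1: V^2 = 1.13^2 = 1.2769 V^2
Step 2: P = C*V^2*f = 4.92e-12 F * 1.2769 * 3.16e9 Hz
Step 3: P = 1.985221968e-02 W
Step 4: P = 19.852 mW

19.852


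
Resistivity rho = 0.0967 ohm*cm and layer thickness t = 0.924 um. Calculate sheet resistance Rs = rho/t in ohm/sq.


Step 1: Convert thickness to cm: t = 0.924 um = 9.2400e-05 cm
Step 2: Rs = rho / t = 0.0967 / 9.2400e-05
Step 3: Rs = 1046.5 ohm/sq

1046.5


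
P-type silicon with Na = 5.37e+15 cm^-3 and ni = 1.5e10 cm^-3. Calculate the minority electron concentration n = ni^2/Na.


Step 1: Majority hole concentration p ≈ Na = 5.37e+15 cm^-3
Step 2: n = ni^2 / Na = (1.5e10)^2 / 5.37e+15
Step 3: n = 4.19e+04 cm^-3

4.19e+04


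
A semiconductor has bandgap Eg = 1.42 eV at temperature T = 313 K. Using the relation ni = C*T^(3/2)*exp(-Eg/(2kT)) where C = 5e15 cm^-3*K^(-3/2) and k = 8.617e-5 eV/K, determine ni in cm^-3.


Step 1: Compute kT = 8.617e-5 * 313 = 0.02697121 eV
Step 2: Exponent = -Eg/(2kT) = -1.42/(2*0.02697121) = -26.32437
Step 3: T^(3/2) = 313^1.5 = 5537.54
Step 4: ni = 5e15 * 5537.54 * exp(-26.32437) = 1.02e+08 cm^-3

1.02e+08


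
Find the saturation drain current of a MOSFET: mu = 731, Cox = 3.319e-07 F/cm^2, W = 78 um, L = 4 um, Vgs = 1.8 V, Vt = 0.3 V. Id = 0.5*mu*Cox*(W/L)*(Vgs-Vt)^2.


Step 1: Overdrive voltage Vov = Vgs - Vt = 1.8 - 0.3 = 1.5 V
Step 2: W/L = 78/4 = 19.5
Step 3: Id = 0.5 * 731 * 3.319e-07 * 19.5 * 1.5^2
Step 4: Id = 5.32e-03 A

5.32e-03


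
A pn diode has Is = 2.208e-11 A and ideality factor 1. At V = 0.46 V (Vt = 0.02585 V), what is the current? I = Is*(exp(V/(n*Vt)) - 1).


Step 1: V/(n*Vt) = 0.46/(1*0.02585) = 17.7950
Step 2: exp(17.7950) = 5.3490e+07
Step 3: I = 2.208e-11 * (5.3490e+07 - 1) = 1.18e-03 A

1.18e-03


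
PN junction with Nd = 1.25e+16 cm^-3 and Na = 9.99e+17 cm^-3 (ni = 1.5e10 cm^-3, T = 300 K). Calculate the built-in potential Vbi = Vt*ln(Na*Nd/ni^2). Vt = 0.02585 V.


Step 1: Compute Na*Nd/ni^2 = 9.99e+17 * 1.25e+16 / (1.5e10)^2 = 5.5500e+13
Step 2: ln(5.5500e+13) = 31.6474
Step 3: Vbi = 0.02585 * 31.6474 = 0.818 V

0.818


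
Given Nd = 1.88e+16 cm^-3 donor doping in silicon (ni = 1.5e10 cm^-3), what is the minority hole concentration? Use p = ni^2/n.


Step 1: Since Nd >> ni, n ≈ Nd = 1.88e+16 cm^-3
Step 2: p = ni^2 / n = (1.5e10)^2 / 1.88e+16
Step 3: p = 2.25e20 / 1.88e+16 = 1.20e+04 cm^-3

1.20e+04


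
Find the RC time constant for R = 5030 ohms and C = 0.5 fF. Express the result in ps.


Step 1: tau = R * C
Step 2: tau = 5030 * 0.5 fF = 5030 * 5.0e-16 F
Step 3: tau = 2.515e-12 s = 2.515 ps

2.515


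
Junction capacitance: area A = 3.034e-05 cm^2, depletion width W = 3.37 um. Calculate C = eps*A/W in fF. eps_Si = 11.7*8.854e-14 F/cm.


Step 1: eps_Si = 11.7 * 8.854e-14 = 1.035918e-12 F/cm
Step 2: W in cm = 3.37 * 1e-4 = 3.37e-04 cm
Step 3: C = 1.035918e-12 * 3.034e-05 / 3.37e-04 = 9.326336e-14 F
Step 4: C = 93.26 fF

93.26


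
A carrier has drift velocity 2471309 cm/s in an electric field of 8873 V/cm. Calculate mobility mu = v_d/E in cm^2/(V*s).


Step 1: mu = v_d / E
Step 2: mu = 2471309 / 8873
Step 3: mu = 278.52 cm^2/(V*s)

278.52


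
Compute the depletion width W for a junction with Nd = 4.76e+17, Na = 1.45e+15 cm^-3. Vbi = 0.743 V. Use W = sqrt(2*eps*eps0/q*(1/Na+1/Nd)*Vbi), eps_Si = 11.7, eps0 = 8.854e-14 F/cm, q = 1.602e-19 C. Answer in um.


Step 1: 1/Na + 1/Nd = 1/1.45e+15 + 1/4.76e+17 = 6.91756e-16
Step 2: 2*eps*eps0/q = 2*11.7*8.854e-14/1.602e-19 = 1.293281e+07
Step 3: W^2 = 1.293281e+07 * 6.91756e-16 * 0.743 = 6.64714e-09
Step 4: W = sqrt(6.64714e-09) = 8.153e-05 cm = 0.8153 um

0.8153


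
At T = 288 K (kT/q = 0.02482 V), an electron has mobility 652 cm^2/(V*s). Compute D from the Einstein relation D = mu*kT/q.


Step 1: D = mu * (kT/q)
Step 2: D = 652 * 0.02482
Step 3: D = 16.18 cm^2/s

16.18


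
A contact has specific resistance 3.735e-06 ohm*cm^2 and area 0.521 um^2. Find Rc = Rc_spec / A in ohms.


Step 1: Convert area to cm^2: 0.521 um^2 = 5.2100e-09 cm^2
Step 2: Rc = Rc_spec / A = 3.735e-06 / 5.2100e-09
Step 3: Rc = 7.17e+02 ohms

7.17e+02


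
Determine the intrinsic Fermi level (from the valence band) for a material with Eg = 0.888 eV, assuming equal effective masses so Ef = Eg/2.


Step 1: For an intrinsic semiconductor, the Fermi level sits at midgap.
Step 2: Ef = Eg / 2 = 0.888 / 2 = 0.444 eV

0.444


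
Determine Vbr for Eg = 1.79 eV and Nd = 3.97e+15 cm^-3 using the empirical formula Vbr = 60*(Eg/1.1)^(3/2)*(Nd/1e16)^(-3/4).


Step 1: Eg/1.1 = 1.79/1.1 = 1.627273
Step 2: (Eg/1.1)^1.5 = 1.627273^1.5 = 2.075824
Step 3: (Nd/1e16)^(-0.75) = (0.397)^(-0.75) = 1.999434
Step 4: Vbr = 60 * 2.075824 * 1.999434 = 249.0 V

249.0


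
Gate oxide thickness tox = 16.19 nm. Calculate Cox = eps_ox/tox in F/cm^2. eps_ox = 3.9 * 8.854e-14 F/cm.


Step 1: eps_ox = 3.9 * 8.854e-14 = 3.45306e-13 F/cm
Step 2: tox in cm = 16.19 nm * 1e-7 = 1.6190e-06 cm
Step 3: Cox = 3.45306e-13 / 1.6190e-06 = 2.13e-07 F/cm^2

2.13e-07


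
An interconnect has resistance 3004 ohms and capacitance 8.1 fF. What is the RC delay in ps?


Step 1: tau = R * C
Step 2: tau = 3004 * 8.1 fF = 3004 * 8.1e-15 F
Step 3: tau = 2.43324e-11 s = 24.3324 ps

24.3324


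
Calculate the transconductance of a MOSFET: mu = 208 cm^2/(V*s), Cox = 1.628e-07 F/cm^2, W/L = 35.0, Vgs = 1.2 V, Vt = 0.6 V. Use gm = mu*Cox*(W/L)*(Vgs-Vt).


Step 1: Vov = Vgs - Vt = 1.2 - 0.6 = 0.6 V
Step 2: gm = mu * Cox * (W/L) * Vov
Step 3: gm = 208 * 1.628e-07 * 35.0 * 0.6 = 7.11e-04 S

7.11e-04


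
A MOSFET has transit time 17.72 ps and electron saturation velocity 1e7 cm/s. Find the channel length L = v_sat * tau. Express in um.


Step 1: tau in seconds = 17.72 ps * 1e-12 = 1.7720e-11 s
Step 2: L = v_sat * tau = 1e7 * 1.7720e-11 = 1.7720e-04 cm
Step 3: L in um = 1.7720e-04 * 1e4 = 1.772 um

1.772


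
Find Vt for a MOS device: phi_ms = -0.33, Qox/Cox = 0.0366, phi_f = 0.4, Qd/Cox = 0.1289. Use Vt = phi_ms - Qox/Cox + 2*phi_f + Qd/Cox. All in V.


Step 1: Vt = phi_ms - Qox/Cox + 2*phi_f + Qd/Cox
Step 2: Vt = -0.33 - 0.0366 + 2*0.4 + 0.1289
Step 3: Vt = -0.33 - 0.0366 + 0.8 + 0.1289
Step 4: Vt = 0.5623 V

0.5623


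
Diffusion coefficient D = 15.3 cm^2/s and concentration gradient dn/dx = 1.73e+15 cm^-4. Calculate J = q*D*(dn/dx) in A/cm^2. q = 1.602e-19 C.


Step 1: J = q * D * (dn/dx)
Step 2: J = 1.602e-19 * 15.3 * 1.73e+15
Step 3: J = 4.24e-03 A/cm^2

4.24e-03


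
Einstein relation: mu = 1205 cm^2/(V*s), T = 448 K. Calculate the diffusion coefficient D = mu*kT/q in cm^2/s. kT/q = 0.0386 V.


Step 1: D = mu * (kT/q)
Step 2: D = 1205 * 0.0386
Step 3: D = 46.51 cm^2/s

46.51


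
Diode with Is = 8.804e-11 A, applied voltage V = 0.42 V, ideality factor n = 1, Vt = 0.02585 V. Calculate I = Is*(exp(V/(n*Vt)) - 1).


Step 1: V/(n*Vt) = 0.42/(1*0.02585) = 16.2476
Step 2: exp(16.2476) = 1.1383e+07
Step 3: I = 8.804e-11 * (1.1383e+07 - 1) = 1.00e-03 A

1.00e-03


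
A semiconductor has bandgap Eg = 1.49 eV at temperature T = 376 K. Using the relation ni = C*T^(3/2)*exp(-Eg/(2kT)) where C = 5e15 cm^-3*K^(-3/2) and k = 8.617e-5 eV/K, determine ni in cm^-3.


Step 1: Compute kT = 8.617e-5 * 376 = 0.03239992 eV
Step 2: Exponent = -Eg/(2kT) = -1.49/(2*0.03239992) = -22.99388
Step 3: T^(3/2) = 376^1.5 = 7290.91
Step 4: ni = 5e15 * 7290.91 * exp(-22.99388) = 3.76e+09 cm^-3

3.76e+09


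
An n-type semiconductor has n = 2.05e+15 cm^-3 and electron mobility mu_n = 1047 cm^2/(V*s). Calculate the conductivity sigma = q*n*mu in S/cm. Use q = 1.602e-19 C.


Step 1: sigma = q * n * mu
Step 2: sigma = 1.602e-19 * 2.05e+15 * 1047
Step 3: sigma = 3.438e-01 S/cm

3.438e-01


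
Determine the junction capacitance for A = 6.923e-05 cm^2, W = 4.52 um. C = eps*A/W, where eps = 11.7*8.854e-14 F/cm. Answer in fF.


Step 1: eps_Si = 11.7 * 8.854e-14 = 1.035918e-12 F/cm
Step 2: W in cm = 4.52 * 1e-4 = 4.52e-04 cm
Step 3: C = 1.035918e-12 * 6.923e-05 / 4.52e-04 = 1.586651e-13 F
Step 4: C = 158.67 fF

158.67


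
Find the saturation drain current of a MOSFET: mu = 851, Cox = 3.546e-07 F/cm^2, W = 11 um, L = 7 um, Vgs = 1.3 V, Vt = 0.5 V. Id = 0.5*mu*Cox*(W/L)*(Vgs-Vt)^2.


Step 1: Overdrive voltage Vov = Vgs - Vt = 1.3 - 0.5 = 0.8 V
Step 2: W/L = 11/7 = 1.57143
Step 3: Id = 0.5 * 851 * 3.546e-07 * 1.57143 * 0.8^2
Step 4: Id = 1.52e-04 A

1.52e-04


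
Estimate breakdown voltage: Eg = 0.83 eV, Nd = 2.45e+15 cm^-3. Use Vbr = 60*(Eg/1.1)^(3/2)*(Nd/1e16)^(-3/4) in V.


Step 1: Eg/1.1 = 0.83/1.1 = 0.754545
Step 2: (Eg/1.1)^1.5 = 0.754545^1.5 = 0.655432
Step 3: (Nd/1e16)^(-0.75) = (0.245)^(-0.75) = 2.871610
Step 4: Vbr = 60 * 0.655432 * 2.871610 = 112.9 V

112.9


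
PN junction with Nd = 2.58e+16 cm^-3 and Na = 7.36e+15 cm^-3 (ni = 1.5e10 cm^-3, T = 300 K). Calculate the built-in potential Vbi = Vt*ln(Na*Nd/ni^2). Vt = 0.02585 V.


Step 1: Compute Na*Nd/ni^2 = 7.36e+15 * 2.58e+16 / (1.5e10)^2 = 8.4395e+11
Step 2: ln(8.4395e+11) = 27.4614
Step 3: Vbi = 0.02585 * 27.4614 = 0.71 V

0.71


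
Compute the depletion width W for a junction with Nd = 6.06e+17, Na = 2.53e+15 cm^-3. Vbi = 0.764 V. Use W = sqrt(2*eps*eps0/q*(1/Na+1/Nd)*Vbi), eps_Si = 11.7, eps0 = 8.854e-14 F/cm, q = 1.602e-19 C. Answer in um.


Step 1: 1/Na + 1/Nd = 1/2.53e+15 + 1/6.06e+17 = 3.96907e-16
Step 2: 2*eps*eps0/q = 2*11.7*8.854e-14/1.602e-19 = 1.293281e+07
Step 3: W^2 = 1.293281e+07 * 3.96907e-16 * 0.764 = 3.92171e-09
Step 4: W = sqrt(3.92171e-09) = 6.262e-05 cm = 0.6262 um

0.6262


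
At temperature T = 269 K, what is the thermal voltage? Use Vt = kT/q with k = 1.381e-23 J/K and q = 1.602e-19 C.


Step 1: kT = 1.381e-23 * 269 = 3.71489e-21 J
Step 2: Vt = kT/q = 3.71489e-21 / 1.602e-19
Step 3: Vt = 0.02319 V

0.02319


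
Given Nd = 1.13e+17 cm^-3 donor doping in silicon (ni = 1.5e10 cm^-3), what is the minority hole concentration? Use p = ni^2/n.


Step 1: Since Nd >> ni, n ≈ Nd = 1.13e+17 cm^-3
Step 2: p = ni^2 / n = (1.5e10)^2 / 1.13e+17
Step 3: p = 2.25e20 / 1.13e+17 = 1.99e+03 cm^-3

1.99e+03


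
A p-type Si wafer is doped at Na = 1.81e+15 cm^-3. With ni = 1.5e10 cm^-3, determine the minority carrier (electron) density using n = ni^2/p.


Step 1: Majority hole concentration p ≈ Na = 1.81e+15 cm^-3
Step 2: n = ni^2 / Na = (1.5e10)^2 / 1.81e+15
Step 3: n = 1.24e+05 cm^-3

1.24e+05


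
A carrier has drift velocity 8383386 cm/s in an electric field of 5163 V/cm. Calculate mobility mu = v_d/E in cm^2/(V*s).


Step 1: mu = v_d / E
Step 2: mu = 8383386 / 5163
Step 3: mu = 1623.74 cm^2/(V*s)

1623.74


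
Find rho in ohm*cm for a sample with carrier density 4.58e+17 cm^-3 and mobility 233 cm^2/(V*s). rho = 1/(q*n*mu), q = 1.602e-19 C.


Step 1: sigma = q * n * mu = 1.602e-19 * 4.58e+17 * 233 = 1.70956e+01 S/cm
Step 2: rho = 1 / sigma = 1 / 1.70956e+01 = 0.05849 ohm*cm

0.05849


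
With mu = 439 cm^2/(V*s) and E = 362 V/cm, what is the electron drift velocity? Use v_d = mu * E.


Step 1: v_d = mu * E
Step 2: v_d = 439 * 362 = 158918
Step 3: v_d = 1.59e+05 cm/s

1.59e+05
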